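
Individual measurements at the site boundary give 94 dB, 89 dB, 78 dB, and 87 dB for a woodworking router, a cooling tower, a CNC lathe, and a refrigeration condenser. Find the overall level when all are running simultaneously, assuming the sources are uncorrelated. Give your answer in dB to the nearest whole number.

Incoherent sources combine by intensity addition: L_total = 10·log₁₀(Σ 10^(L_i/10)).
Σ 10^(L/10) = 10^(94/10) + 10^(89/10) + 10^(78/10) + 10^(87/10) = 3.870e+09.
L_total = 10·log₁₀(3.870e+09) = 95.88 dB.

96 dB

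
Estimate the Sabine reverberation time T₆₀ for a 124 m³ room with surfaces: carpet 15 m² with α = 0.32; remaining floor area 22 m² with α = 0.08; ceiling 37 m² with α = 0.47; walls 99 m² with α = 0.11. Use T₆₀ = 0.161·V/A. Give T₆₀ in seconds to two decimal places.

Total absorption A = 15·0.32 + 22·0.08 + 37·0.47 + 99·0.11 = 34.84 m² sabins.
T₆₀ = 0.161·V/A = 0.161·124/34.84 = 0.573 s.

0.57 s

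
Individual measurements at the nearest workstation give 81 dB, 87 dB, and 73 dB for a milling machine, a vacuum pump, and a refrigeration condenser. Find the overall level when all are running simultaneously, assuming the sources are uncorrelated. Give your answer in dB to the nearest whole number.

88 dB

Incoherent sources combine by intensity addition: L_total = 10·log₁₀(Σ 10^(L_i/10)).
Σ 10^(L/10) = 10^(81/10) + 10^(87/10) + 10^(73/10) = 6.470e+08.
L_total = 10·log₁₀(6.470e+08) = 88.11 dB.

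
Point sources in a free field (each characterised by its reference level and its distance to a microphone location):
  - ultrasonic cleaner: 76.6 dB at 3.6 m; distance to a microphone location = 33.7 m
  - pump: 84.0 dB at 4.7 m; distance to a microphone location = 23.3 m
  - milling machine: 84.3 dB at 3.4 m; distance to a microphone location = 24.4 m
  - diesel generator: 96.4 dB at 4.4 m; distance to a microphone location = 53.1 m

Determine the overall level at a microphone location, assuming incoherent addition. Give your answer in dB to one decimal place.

Propagate each source to the receiver with L = L_ref − 20·log₁₀(r/r_ref), then add intensities.
ultrasonic cleaner: 76.6 − 20·log₁₀(33.7/3.6) = 76.6 − 19.43 = 57.17 dB.
pump: 84.0 − 20·log₁₀(23.3/4.7) = 84.0 − 13.91 = 70.09 dB.
milling machine: 84.3 − 20·log₁₀(24.4/3.4) = 84.3 − 17.12 = 67.18 dB.
diesel generator: 96.4 − 20·log₁₀(53.1/4.4) = 96.4 − 21.63 = 74.77 dB.
Σ 10^(L/10) = 4.594e+07 → L_total = 10·log₁₀(4.594e+07) = 76.62 dB.

76.6 dB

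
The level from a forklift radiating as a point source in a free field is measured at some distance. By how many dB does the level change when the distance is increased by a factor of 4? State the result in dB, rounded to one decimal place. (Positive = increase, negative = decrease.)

-12.0 dB

A point source loses 6 dB per doubling of distance; generally ΔL = −20·log₁₀(r₂/r₁).
ΔL = −20·log₁₀(4) = -12.04 dB.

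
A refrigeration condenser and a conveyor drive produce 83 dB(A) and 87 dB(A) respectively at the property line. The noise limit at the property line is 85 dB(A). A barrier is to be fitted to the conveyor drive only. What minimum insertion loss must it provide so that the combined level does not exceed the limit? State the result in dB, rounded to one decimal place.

6.3 dB

Everything except the conveyor drive sums to 10^(83/10) = 1.995e+08 in linear terms, 83.00 dB(A).
To meet 85 dB(A) overall, the treated conveyor drive may contribute at most 10^(85/10) − 1.995e+08 = 1.167e+08, i.e. 80.67 dB(A).
Required insertion loss = 87 − 80.67 = 6.33 dB.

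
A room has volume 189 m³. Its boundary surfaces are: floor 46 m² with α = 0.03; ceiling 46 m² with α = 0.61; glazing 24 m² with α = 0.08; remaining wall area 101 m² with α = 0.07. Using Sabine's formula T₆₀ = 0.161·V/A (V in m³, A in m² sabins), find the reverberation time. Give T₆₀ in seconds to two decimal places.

Total absorption A = 46·0.03 + 46·0.61 + 24·0.08 + 101·0.07 = 38.43 m² sabins.
T₆₀ = 0.161 × 189 / 38.43 = 0.792 s.

0.79 s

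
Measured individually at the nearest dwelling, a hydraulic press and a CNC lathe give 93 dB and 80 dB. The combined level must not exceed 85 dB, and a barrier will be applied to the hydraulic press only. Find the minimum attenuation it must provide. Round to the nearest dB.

10 dB

Everything except the hydraulic press sums to 10^(80/10) = 1.000e+08 in linear terms, 80.00 dB.
To meet 85 dB overall, the treated hydraulic press may contribute at most 10^(85/10) − 1.000e+08 = 2.162e+08, i.e. 83.35 dB.
Required insertion loss = 93 − 83.35 = 9.65 dB.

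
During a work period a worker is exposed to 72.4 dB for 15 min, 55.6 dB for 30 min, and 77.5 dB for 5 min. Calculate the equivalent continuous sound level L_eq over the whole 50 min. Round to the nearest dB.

70 dB

The energy average is taken in the linear domain: L_eq = 10·log₁₀[(Σ tᵢ·10^(Lᵢ/10))/T], T = 50 min.
Σ tᵢ·10^(Lᵢ/10) = 15·10^(72.4/10) + 30·10^(55.6/10) + 5·10^(77.5/10) = 5.527e+08.
L_eq = 10·log₁₀(5.527e+08/50) = 70.44 dB.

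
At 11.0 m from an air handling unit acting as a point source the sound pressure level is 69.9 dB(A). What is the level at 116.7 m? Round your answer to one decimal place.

49.4 dB(A)

For a point source, L₂ = L₁ − 20·log₁₀(r₂/r₁).
L₂ = 69.9 − 20·log₁₀(116.7/11.0) = 69.9 − 20.514 = 49.39 dB(A).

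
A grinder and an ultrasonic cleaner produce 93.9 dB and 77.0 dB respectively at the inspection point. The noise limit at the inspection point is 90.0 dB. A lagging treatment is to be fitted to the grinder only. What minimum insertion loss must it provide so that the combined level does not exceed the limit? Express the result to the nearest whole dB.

4 dB

The untreated sources together contribute 10^(77.0/10) = 5.012e+07, i.e. 77.00 dB.
The limit corresponds to 10^(90.0/10) = 1.000e+09; subtracting the fixed part leaves 9.499e+08 for the grinder, i.e. 89.78 dB.
So the grinder must be reduced from 93.9 to 89.78 dB: IL = 4.12 dB.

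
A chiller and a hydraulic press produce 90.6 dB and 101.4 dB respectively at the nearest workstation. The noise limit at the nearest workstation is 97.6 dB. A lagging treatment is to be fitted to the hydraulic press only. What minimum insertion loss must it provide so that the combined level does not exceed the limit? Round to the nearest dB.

5 dB

The untreated sources together contribute 10^(90.6/10) = 1.148e+09, i.e. 90.60 dB.
The limit corresponds to 10^(97.6/10) = 5.754e+09; subtracting the fixed part leaves 4.606e+09 for the hydraulic press, i.e. 96.63 dB.
Required insertion loss = 101.4 − 96.63 = 4.77 dB.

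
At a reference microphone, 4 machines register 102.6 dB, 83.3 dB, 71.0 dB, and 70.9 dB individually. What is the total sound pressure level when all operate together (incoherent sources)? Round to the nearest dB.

Incoherent sources combine by intensity addition: L_total = 10·log₁₀(Σ 10^(L_i/10)).
Σ 10^(L/10) = 10^(102.6/10) + 10^(83.3/10) + 10^(71.0/10) + 10^(70.9/10) = 1.844e+10.
L_total = 10·log₁₀(1.844e+10) = 102.66 dB.

103 dB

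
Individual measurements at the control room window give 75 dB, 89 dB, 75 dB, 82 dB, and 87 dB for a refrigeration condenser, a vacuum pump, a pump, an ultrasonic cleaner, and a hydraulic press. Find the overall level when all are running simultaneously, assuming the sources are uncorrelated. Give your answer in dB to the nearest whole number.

Incoherent sources combine by intensity addition: L_total = 10·log₁₀(Σ 10^(L_i/10)).
Σ 10^(L/10) = 10^(75/10) + 10^(89/10) + 10^(75/10) + 10^(82/10) + 10^(87/10) = 1.517e+09.
L_total = 10·log₁₀(1.517e+09) = 91.81 dB.

92 dB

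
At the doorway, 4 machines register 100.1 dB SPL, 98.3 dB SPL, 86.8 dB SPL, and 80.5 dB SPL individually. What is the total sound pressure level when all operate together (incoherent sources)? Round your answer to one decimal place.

102.5 dB SPL

For uncorrelated sources the intensities add, so convert each level to linear form, sum, and take 10·log₁₀ of the total.
Σ 10^(L/10) = 10^(100.1/10) + 10^(98.3/10) + 10^(86.8/10) + 10^(80.5/10) = 1.758e+10.
L_total = 10·log₁₀(1.758e+10) = 102.45 dB SPL.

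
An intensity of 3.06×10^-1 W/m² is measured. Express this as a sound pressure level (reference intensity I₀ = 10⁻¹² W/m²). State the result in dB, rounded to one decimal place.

Dividing by I₀ shifts the exponent by 12: I/I₀ = 3.06×10^11.
L = 10·(0.4857 + 11) = 114.86 dB.

114.9 dB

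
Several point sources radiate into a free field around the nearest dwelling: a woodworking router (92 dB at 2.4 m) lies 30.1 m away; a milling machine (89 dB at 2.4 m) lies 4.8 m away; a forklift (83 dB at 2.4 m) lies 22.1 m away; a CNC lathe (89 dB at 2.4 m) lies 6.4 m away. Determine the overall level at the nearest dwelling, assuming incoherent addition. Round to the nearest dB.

First find each source's level at the receiver (point-source: −20·log₁₀(r/r_ref)), then combine on an intensity basis.
woodworking router: 92 − 20·log₁₀(30.1/2.4) = 92 − 21.97 = 70.03 dB.
milling machine: 89 − 20·log₁₀(4.8/2.4) = 89 − 6.02 = 82.98 dB.
forklift: 83 − 20·log₁₀(22.1/2.4) = 83 − 19.28 = 63.72 dB.
CNC lathe: 89 − 20·log₁₀(6.4/2.4) = 89 − 8.52 = 80.48 dB.
Σ 10^(L/10) = 3.227e+08 → L_total = 10·log₁₀(3.227e+08) = 85.09 dB.

85 dB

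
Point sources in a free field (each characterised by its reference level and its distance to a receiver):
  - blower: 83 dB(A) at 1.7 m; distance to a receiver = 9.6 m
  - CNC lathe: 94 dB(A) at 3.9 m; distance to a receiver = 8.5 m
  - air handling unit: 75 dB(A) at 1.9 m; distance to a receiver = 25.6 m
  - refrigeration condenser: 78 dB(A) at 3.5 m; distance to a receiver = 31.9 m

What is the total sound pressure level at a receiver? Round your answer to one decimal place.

87.3 dB(A)

First find each source's level at the receiver (point-source: −20·log₁₀(r/r_ref)), then combine on an intensity basis.
blower: 83 − 20·log₁₀(9.6/1.7) = 83 − 15.04 = 67.96 dB(A).
CNC lathe: 94 − 20·log₁₀(8.5/3.9) = 94 − 6.77 = 87.23 dB(A).
air handling unit: 75 − 20·log₁₀(25.6/1.9) = 75 − 22.59 = 52.41 dB(A).
refrigeration condenser: 78 − 20·log₁₀(31.9/3.5) = 78 − 19.19 = 58.81 dB(A).
Σ 10^(L/10) = 5.360e+08 → L_total = 10·log₁₀(5.360e+08) = 87.29 dB(A).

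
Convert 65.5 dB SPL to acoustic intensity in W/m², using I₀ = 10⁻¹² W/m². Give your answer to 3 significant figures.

I = I₀·10^(L/10) = 10⁻¹² × 10^(65.5/10) = 10^(-5.450).

3.55e-06 W/m²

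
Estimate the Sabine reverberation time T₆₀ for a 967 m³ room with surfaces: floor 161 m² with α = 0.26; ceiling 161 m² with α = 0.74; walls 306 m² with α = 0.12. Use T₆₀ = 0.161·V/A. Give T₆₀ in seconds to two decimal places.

0.79 s

Summing Sᵢαᵢ: 161·0.26 + 161·0.74 + 306·0.12 = 197.72 m².
T₆₀ = 0.161·V/A = 0.161·967/197.72 = 0.787 s.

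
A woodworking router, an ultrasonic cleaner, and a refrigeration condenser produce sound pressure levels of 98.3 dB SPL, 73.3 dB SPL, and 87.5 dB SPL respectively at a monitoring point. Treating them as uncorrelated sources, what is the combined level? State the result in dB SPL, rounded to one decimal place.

98.7 dB SPL

For uncorrelated sources the intensities add, so convert each level to linear form, sum, and take 10·log₁₀ of the total.
Σ 10^(L/10) = 10^(98.3/10) + 10^(73.3/10) + 10^(87.5/10) = 7.345e+09.
L_total = 10·log₁₀(7.345e+09) = 98.66 dB SPL.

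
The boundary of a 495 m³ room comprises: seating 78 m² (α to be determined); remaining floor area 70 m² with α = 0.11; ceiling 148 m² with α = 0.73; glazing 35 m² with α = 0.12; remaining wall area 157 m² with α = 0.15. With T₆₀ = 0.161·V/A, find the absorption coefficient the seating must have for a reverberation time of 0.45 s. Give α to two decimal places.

Required total absorption A = 0.161·495/0.45 = 177.10 m².
Absorption from the other surfaces = 70·0.11 + 148·0.73 + 35·0.12 + 157·0.15 = 143.49 m², so the seating must supply 33.61 m² over 78 m².
α = 33.61/78 = 0.431.

0.43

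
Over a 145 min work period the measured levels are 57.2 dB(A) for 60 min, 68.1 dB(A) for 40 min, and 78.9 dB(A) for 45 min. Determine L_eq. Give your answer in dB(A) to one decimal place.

74.2 dB(A)

L_eq = 10·log₁₀[(1/T)·Σ tᵢ·10^(Lᵢ/10)] with T = 145 min.
Σ tᵢ·10^(Lᵢ/10) = 60·10^(57.2/10) + 40·10^(68.1/10) + 45·10^(78.9/10) = 3.783e+09.
L_eq = 10·log₁₀(3.783e+09/145) = 74.16 dB(A).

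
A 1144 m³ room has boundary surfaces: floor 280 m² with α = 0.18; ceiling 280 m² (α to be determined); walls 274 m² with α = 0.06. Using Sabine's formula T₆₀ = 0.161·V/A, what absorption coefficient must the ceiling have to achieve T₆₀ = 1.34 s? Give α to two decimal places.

From T₆₀ = 0.161·V/A, the target T₆₀ = 1.34 s needs A = 0.161·1144/1.34 = 137.45 m².
Absorption from the other surfaces = 280·0.18 + 274·0.06 = 66.84 m², so the ceiling must supply 70.61 m² over 280 m².
α = 70.61/280 = 0.252.

0.25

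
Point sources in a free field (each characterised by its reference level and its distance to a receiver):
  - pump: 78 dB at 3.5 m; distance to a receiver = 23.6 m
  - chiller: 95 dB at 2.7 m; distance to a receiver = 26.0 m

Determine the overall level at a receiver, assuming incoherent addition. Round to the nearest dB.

Propagate each source to the receiver with L = L_ref − 20·log₁₀(r/r_ref), then add intensities.
pump: 78 − 20·log₁₀(23.6/3.5) = 78 − 16.58 = 61.42 dB.
chiller: 95 − 20·log₁₀(26.0/2.7) = 95 − 19.67 = 75.33 dB.
Σ 10^(L/10) = 3.549e+07 → L_total = 10·log₁₀(3.549e+07) = 75.50 dB.

76 dB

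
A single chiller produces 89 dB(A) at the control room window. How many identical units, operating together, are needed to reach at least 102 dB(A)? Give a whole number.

20

Need L₁ + 10·log₁₀ N ≥ 102, i.e. log₁₀ N ≥ 1.30.
N ≥ 10^(13.0/10) = 19.953, so N = 20.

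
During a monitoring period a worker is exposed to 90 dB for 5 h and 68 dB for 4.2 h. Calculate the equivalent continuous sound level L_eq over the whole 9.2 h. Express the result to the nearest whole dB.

87 dB

Weight each interval's intensity by its duration and average over T = 9.2 h:
Σ tᵢ·10^(Lᵢ/10) = 5·10^(90/10) + 4.2·10^(68/10) = 5.027e+09.
L_eq = 10·log₁₀(5.027e+09/9.2) = 87.37 dB.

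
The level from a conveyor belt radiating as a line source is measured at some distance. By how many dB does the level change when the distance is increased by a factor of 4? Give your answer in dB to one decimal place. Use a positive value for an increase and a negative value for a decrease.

-6.0 dB

A line source loses 3 dB per doubling of distance; generally ΔL = −10·log₁₀(r₂/r₁).
ΔL = −10·log₁₀(4) = -6.02 dB.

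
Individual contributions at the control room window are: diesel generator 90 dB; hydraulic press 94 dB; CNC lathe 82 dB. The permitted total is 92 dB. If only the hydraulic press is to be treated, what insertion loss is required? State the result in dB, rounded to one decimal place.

The untreated sources together contribute 10^(90/10) + 10^(82/10) = 1.158e+09, i.e. 90.64 dB.
The limit corresponds to 10^(92/10) = 1.585e+09; subtracting the fixed part leaves 4.264e+08 for the hydraulic press, i.e. 86.30 dB.
So the hydraulic press must be reduced from 94 to 86.30 dB: IL = 7.70 dB.

7.7 dB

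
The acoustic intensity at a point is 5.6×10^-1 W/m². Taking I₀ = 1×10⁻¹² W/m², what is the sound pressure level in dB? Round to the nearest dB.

117 dB

Dividing by I₀ shifts the exponent by 12: I/I₀ = 5.6×10^11.
L = 10·(0.7482 + 11) = 117.48 dB.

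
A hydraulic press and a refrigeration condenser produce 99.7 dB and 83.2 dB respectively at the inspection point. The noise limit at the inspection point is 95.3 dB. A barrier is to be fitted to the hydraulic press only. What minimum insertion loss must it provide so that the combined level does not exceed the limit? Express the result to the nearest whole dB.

Everything except the hydraulic press sums to 10^(83.2/10) = 2.089e+08 in linear terms, 83.20 dB.
To meet 95.3 dB overall, the treated hydraulic press may contribute at most 10^(95.3/10) − 2.089e+08 = 3.180e+09, i.e. 95.02 dB.
So the hydraulic press must be reduced from 99.7 to 95.02 dB: IL = 4.68 dB.

5 dB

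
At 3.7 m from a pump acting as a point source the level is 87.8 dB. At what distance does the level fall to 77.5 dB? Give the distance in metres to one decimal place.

The 10.3 dB drop corresponds to a distance ratio of 10^(10.3/20) for a point source.
r₂ = 3.7·10^((87.8−77.5)/20) = 3.7·10^(10.3/20) = 12.11 m.

12.1 m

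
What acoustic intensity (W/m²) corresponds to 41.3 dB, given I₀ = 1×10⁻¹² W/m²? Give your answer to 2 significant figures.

1.3e-08 W/m²

I/I₀ = 10^(41.3/10) = 1.349e+04, so I = 1.349e+04 × 10⁻¹² W/m².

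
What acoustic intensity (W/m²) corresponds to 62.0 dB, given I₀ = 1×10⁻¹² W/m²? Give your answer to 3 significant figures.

L = 10·log₁₀(I/I₀) ⇒ I = I₀·10^(L/10) = 10⁻¹² × 10^6.20.

1.58e-06 W/m²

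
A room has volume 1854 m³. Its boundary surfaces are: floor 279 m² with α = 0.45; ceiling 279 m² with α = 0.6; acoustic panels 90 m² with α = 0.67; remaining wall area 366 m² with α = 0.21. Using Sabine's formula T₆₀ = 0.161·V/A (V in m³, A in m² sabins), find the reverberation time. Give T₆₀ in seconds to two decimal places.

Summing Sᵢαᵢ: 279·0.45 + 279·0.6 + 90·0.67 + 366·0.21 = 430.11 m².
T₆₀ = 0.161 × 1854 / 430.11 = 0.694 s.

0.69 s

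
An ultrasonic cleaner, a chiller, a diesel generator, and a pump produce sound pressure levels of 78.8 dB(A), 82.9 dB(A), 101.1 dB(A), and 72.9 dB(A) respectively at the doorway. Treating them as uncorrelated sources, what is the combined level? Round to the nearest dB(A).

101 dB(A)

Incoherent sources combine by intensity addition: L_total = 10·log₁₀(Σ 10^(L_i/10)).
Σ 10^(L/10) = 10^(78.8/10) + 10^(82.9/10) + 10^(101.1/10) + 10^(72.9/10) = 1.317e+10.
L_total = 10·log₁₀(1.317e+10) = 101.20 dB(A).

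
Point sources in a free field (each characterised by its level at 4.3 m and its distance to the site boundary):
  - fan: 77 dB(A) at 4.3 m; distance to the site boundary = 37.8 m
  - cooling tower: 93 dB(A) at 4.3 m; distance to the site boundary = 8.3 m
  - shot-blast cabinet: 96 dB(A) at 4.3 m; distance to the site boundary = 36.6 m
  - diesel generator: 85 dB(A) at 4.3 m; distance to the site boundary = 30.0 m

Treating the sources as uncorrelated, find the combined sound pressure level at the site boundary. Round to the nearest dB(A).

First find each source's level at the receiver (point-source: −20·log₁₀(r/r_ref)), then combine on an intensity basis.
fan: 77 − 20·log₁₀(37.8/4.3) = 77 − 18.88 = 58.12 dB(A).
cooling tower: 93 − 20·log₁₀(8.3/4.3) = 93 − 5.71 = 87.29 dB(A).
shot-blast cabinet: 96 − 20·log₁₀(36.6/4.3) = 96 − 18.60 = 77.40 dB(A).
diesel generator: 85 − 20·log₁₀(30.0/4.3) = 85 − 16.87 = 68.13 dB(A).
Σ 10^(L/10) = 5.976e+08 → L_total = 10·log₁₀(5.976e+08) = 87.76 dB(A).

88 dB(A)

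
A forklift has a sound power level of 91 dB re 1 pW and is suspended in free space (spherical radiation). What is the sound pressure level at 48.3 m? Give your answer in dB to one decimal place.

46.3 dB

L_p = L_w − 10·log₁₀(4π·r²) with r = 48.3 m.
4π·r² = 2.932e+04 m², 10·log₁₀ of that is 44.671 dB.
L_p = 91 − 44.671 = 46.33 dB.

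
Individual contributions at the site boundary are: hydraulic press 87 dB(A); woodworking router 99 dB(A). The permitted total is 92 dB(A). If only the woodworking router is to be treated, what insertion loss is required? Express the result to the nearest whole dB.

9 dB

The untreated sources together contribute 10^(87/10) = 5.012e+08, i.e. 87.00 dB(A).
To meet 92 dB(A) overall, the treated woodworking router may contribute at most 10^(92/10) − 5.012e+08 = 1.084e+09, i.e. 90.35 dB(A).
Required insertion loss = 99 − 90.35 = 8.65 dB.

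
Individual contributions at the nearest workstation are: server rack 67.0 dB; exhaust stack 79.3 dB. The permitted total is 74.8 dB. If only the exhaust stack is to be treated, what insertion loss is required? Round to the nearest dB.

Everything except the exhaust stack sums to 10^(67.0/10) = 5.012e+06 in linear terms, 67.00 dB.
To meet 74.8 dB overall, the treated exhaust stack may contribute at most 10^(74.8/10) − 5.012e+06 = 2.519e+07, i.e. 74.01 dB.
Required insertion loss = 79.3 − 74.01 = 5.29 dB.

5 dB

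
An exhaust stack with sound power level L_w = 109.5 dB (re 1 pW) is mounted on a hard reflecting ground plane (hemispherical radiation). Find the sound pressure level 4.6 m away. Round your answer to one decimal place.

Free-field hemispherical radiation: L_p = L_w − 10·log₁₀(2π·r²), r = 4.6 m.
2π·r² = 133 m², 10·log₁₀ of that is 21.237 dB.
L_p = 109.5 − 21.237 = 88.26 dB.

88.3 dB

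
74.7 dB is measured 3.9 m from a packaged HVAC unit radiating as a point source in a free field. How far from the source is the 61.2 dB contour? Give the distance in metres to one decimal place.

Point-source spreading drops the level by 20·log₁₀(r₂/r₁); inverting, r₂/r₁ = 10^(ΔL/20).
r₂ = 3.9·10^((74.7−61.2)/20) = 3.9·10^(13.5/20) = 18.45 m.

18.5 m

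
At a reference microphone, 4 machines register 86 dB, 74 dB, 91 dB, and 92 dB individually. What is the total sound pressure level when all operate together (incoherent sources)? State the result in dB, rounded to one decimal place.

For uncorrelated sources the intensities add, so convert each level to linear form, sum, and take 10·log₁₀ of the total.
Σ 10^(L/10) = 10^(86/10) + 10^(74/10) + 10^(91/10) + 10^(92/10) = 3.267e+09.
L_total = 10·log₁₀(3.267e+09) = 95.14 dB.

95.1 dB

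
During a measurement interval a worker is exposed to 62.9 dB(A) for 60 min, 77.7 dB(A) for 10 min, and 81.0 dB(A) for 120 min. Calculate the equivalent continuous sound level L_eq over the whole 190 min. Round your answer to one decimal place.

79.2 dB(A)

The energy average is taken in the linear domain: L_eq = 10·log₁₀[(Σ tᵢ·10^(Lᵢ/10))/T], T = 190 min.
Σ tᵢ·10^(Lᵢ/10) = 60·10^(62.9/10) + 10·10^(77.7/10) + 120·10^(81.0/10) = 1.581e+10.
L_eq = 10·log₁₀(1.581e+10/190) = 79.20 dB(A).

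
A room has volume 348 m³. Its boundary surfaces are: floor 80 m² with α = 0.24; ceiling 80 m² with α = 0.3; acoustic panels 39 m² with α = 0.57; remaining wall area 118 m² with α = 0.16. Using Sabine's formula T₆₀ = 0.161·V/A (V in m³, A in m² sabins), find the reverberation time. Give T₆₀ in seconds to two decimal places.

0.66 s

Summing Sᵢαᵢ: 80·0.24 + 80·0.3 + 39·0.57 + 118·0.16 = 84.31 m².
T₆₀ = 0.161 × 348 / 84.31 = 0.665 s.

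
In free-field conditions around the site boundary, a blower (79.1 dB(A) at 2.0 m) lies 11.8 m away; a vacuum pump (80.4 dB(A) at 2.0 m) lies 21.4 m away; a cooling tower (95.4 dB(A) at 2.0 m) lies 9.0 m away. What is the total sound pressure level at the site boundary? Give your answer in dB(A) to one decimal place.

82.4 dB(A)

Propagate each source to the receiver with L = L_ref − 20·log₁₀(r/r_ref), then add intensities.
blower: 79.1 − 20·log₁₀(11.8/2.0) = 79.1 − 15.42 = 63.68 dB(A).
vacuum pump: 80.4 − 20·log₁₀(21.4/2.0) = 80.4 − 20.59 = 59.81 dB(A).
cooling tower: 95.4 − 20·log₁₀(9.0/2.0) = 95.4 − 13.06 = 82.34 dB(A).
Σ 10^(L/10) = 1.745e+08 → L_total = 10·log₁₀(1.745e+08) = 82.42 dB(A).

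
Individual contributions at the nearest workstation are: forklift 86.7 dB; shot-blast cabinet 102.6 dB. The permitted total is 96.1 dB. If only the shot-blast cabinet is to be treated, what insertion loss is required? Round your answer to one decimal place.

Fixed contribution from the other source: Σ 10^(L/10) = 10^(86.7/10) = 4.677e+08 (86.70 dB).
To meet 96.1 dB overall, the treated shot-blast cabinet may contribute at most 10^(96.1/10) − 4.677e+08 = 3.606e+09, i.e. 95.57 dB.
So the shot-blast cabinet must be reduced from 102.6 to 95.57 dB: IL = 7.03 dB.

7.0 dB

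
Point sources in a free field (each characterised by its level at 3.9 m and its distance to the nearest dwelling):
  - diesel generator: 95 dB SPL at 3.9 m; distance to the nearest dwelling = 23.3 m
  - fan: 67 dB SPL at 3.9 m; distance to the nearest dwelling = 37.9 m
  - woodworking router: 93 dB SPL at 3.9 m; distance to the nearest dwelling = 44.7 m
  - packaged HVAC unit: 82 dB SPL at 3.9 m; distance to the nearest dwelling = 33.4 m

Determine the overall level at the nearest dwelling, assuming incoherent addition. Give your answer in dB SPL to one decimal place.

Propagate each source to the receiver with L = L_ref − 20·log₁₀(r/r_ref), then add intensities.
diesel generator: 95 − 20·log₁₀(23.3/3.9) = 95 − 15.53 = 79.47 dB SPL.
fan: 67 − 20·log₁₀(37.9/3.9) = 67 − 19.75 = 47.25 dB SPL.
woodworking router: 93 − 20·log₁₀(44.7/3.9) = 93 − 21.18 = 71.82 dB SPL.
packaged HVAC unit: 82 − 20·log₁₀(33.4/3.9) = 82 − 18.65 = 63.35 dB SPL.
Σ 10^(L/10) = 1.060e+08 → L_total = 10·log₁₀(1.060e+08) = 80.25 dB SPL.

80.3 dB SPL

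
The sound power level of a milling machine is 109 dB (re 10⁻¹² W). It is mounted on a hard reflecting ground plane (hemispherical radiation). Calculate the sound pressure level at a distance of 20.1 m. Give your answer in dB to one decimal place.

L_p = L_w − 10·log₁₀(2π·r²) with r = 20.1 m.
2π·r² = 2538 m², 10·log₁₀ of that is 34.046 dB.
L_p = 109 − 34.046 = 74.95 dB.

75.0 dB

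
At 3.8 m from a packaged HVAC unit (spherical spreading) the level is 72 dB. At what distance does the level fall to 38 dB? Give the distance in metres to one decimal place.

190.5 m

Point-source spreading drops the level by 20·log₁₀(r₂/r₁); inverting, r₂/r₁ = 10^(ΔL/20).
r₂ = 3.8·10^((72−38)/20) = 3.8·10^(34.0/20) = 190.45 m.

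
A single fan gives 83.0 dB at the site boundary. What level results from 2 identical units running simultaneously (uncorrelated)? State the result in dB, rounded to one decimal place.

With 2 equal, uncorrelated contributions the intensity is 2× that of one unit, giving a rise of 10·log₁₀ 2.
L_total = 83.0 + 10·log₁₀(2) = 83.0 + 3.010 = 86.01 dB.

86.0 dB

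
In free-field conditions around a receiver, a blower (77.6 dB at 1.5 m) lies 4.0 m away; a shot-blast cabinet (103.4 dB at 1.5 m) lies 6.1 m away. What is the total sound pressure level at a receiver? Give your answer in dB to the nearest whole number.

First find each source's level at the receiver (point-source: −20·log₁₀(r/r_ref)), then combine on an intensity basis.
blower: 77.6 − 20·log₁₀(4.0/1.5) = 77.6 − 8.52 = 69.08 dB.
shot-blast cabinet: 103.4 − 20·log₁₀(6.1/1.5) = 103.4 − 12.18 = 91.22 dB.
Σ 10^(L/10) = 1.331e+09 → L_total = 10·log₁₀(1.331e+09) = 91.24 dB.

91 dB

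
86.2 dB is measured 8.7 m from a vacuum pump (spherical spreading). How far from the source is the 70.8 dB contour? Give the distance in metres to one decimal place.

51.2 m

The 15.4 dB drop corresponds to a distance ratio of 10^(15.4/20) for a point source.
r₂ = 8.7·10^((86.2−70.8)/20) = 8.7·10^(15.4/20) = 51.23 m.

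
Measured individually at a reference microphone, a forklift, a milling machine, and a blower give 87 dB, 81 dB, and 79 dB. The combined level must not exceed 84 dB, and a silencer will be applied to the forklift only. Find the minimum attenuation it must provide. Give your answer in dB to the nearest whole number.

10 dB

Fixed contribution from the other sources: Σ 10^(L/10) = 10^(81/10) + 10^(79/10) = 2.053e+08 (83.12 dB).
To meet 84 dB overall, the treated forklift may contribute at most 10^(84/10) − 2.053e+08 = 4.586e+07, i.e. 76.61 dB.
So the forklift must be reduced from 87 to 76.61 dB: IL = 10.39 dB.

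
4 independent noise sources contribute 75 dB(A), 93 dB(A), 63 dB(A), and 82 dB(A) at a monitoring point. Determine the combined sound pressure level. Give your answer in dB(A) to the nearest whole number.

93 dB(A)

For uncorrelated sources the intensities add, so convert each level to linear form, sum, and take 10·log₁₀ of the total.
Σ 10^(L/10) = 10^(75/10) + 10^(93/10) + 10^(63/10) + 10^(82/10) = 2.187e+09.
L_total = 10·log₁₀(2.187e+09) = 93.40 dB(A).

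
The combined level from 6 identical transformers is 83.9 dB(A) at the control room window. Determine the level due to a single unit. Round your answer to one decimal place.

76.1 dB(A)

Dividing the total intensity by 6 lowers the level by 10·log₁₀ 6 = 7.782 dB: L₁ = 83.9 − 7.782.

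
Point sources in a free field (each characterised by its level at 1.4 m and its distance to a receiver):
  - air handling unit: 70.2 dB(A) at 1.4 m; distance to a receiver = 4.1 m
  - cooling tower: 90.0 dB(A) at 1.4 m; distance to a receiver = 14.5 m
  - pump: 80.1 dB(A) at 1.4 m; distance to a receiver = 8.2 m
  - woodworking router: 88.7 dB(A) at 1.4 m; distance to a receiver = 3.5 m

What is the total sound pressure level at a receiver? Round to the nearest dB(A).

First find each source's level at the receiver (point-source: −20·log₁₀(r/r_ref)), then combine on an intensity basis.
air handling unit: 70.2 − 20·log₁₀(4.1/1.4) = 70.2 − 9.33 = 60.87 dB(A).
cooling tower: 90.0 − 20·log₁₀(14.5/1.4) = 90.0 − 20.30 = 69.70 dB(A).
pump: 80.1 − 20·log₁₀(8.2/1.4) = 80.1 − 15.35 = 64.75 dB(A).
woodworking router: 88.7 − 20·log₁₀(3.5/1.4) = 88.7 − 7.96 = 80.74 dB(A).
Σ 10^(L/10) = 1.321e+08 → L_total = 10·log₁₀(1.321e+08) = 81.21 dB(A).

81 dB(A)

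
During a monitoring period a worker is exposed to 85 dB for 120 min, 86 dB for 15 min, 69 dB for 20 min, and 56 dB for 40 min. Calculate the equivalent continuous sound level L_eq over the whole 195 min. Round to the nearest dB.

The energy average is taken in the linear domain: L_eq = 10·log₁₀[(Σ tᵢ·10^(Lᵢ/10))/T], T = 195 min.
Σ tᵢ·10^(Lᵢ/10) = 120·10^(85/10) + 15·10^(86/10) + 20·10^(69/10) + 40·10^(56/10) = 4.409e+10.
L_eq = 10·log₁₀(4.409e+10/195) = 83.54 dB.

84 dB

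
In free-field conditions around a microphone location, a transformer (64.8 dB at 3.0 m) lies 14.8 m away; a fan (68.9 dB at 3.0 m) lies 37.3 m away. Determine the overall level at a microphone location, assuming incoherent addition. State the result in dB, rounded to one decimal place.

52.4 dB

Apply inverse-square spreading to bring every level to the receiver, then sum 10^(L/10).
transformer: 64.8 − 20·log₁₀(14.8/3.0) = 64.8 − 13.86 = 50.94 dB.
fan: 68.9 − 20·log₁₀(37.3/3.0) = 68.9 − 21.89 = 47.01 dB.
Σ 10^(L/10) = 1.743e+05 → L_total = 10·log₁₀(1.743e+05) = 52.41 dB.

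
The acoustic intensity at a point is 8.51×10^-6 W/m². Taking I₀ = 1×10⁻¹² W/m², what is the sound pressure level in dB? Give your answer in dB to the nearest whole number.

L = 10·log₁₀(I/I₀) = 10·log₁₀(8.51×10^-6/10⁻¹²) = 10·log₁₀(8.51×10^6).
L = 10·(0.9299 + 6) = 69.30 dB.

69 dB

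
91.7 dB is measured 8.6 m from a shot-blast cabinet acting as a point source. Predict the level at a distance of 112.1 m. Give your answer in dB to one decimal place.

Point-source attenuation: ΔL = 20·log₁₀(r₂/r₁) = 20·log₁₀(112.1/8.6) = 22.302 dB.
L₂ = 91.7 − 20·log₁₀(112.1/8.6) = 91.7 − 22.302 = 69.40 dB.

69.4 dB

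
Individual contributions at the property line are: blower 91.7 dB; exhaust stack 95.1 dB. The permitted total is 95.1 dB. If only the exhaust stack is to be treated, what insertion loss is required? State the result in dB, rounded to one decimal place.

Everything except the exhaust stack sums to 10^(91.7/10) = 1.479e+09 in linear terms, 91.70 dB.
The limit corresponds to 10^(95.1/10) = 3.236e+09; subtracting the fixed part leaves 1.757e+09 for the exhaust stack, i.e. 92.45 dB.
So the exhaust stack must be reduced from 95.1 to 92.45 dB: IL = 2.65 dB.

2.7 dB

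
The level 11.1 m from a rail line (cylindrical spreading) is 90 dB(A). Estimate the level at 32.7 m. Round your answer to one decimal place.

Cylindrical spreading from a line source gives a 10·log₁₀(r₂/r₁) drop.
L₂ = 90 − 10·log₁₀(32.7/11.1) = 90 − 4.692 = 85.31 dB(A).

85.3 dB(A)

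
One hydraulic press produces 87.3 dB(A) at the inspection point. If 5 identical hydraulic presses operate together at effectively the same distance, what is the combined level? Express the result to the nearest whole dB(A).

94 dB(A)

N identical incoherent sources raise the level by 10·log₁₀ N.
L_total = 87.3 + 10·log₁₀(5) = 87.3 + 6.990 = 94.29 dB(A).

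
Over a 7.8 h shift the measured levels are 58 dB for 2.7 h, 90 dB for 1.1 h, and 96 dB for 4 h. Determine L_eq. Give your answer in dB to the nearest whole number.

93 dB

The energy average is taken in the linear domain: L_eq = 10·log₁₀[(Σ tᵢ·10^(Lᵢ/10))/T], T = 7.8 h.
Σ tᵢ·10^(Lᵢ/10) = 2.7·10^(58/10) + 1.1·10^(90/10) + 4·10^(96/10) = 1.703e+10.
L_eq = 10·log₁₀(1.703e+10/7.8) = 93.39 dB.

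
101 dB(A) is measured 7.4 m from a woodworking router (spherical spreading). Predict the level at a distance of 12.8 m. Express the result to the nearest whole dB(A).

96 dB(A)

For a point source, L₂ = L₁ − 20·log₁₀(r₂/r₁).
L₂ = 101 − 20·log₁₀(12.8/7.4) = 101 − 4.760 = 96.24 dB(A).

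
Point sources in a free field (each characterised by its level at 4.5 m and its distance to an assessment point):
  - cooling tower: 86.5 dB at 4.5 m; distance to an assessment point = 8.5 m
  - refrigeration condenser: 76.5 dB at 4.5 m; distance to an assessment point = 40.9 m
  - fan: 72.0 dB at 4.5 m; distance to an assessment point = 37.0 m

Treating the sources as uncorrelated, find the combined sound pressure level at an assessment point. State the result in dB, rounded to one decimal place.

81.0 dB

Apply inverse-square spreading to bring every level to the receiver, then sum 10^(L/10).
cooling tower: 86.5 − 20·log₁₀(8.5/4.5) = 86.5 − 5.52 = 80.98 dB.
refrigeration condenser: 76.5 − 20·log₁₀(40.9/4.5) = 76.5 − 19.17 = 57.33 dB.
fan: 72.0 − 20·log₁₀(37.0/4.5) = 72.0 − 18.30 = 53.70 dB.
Σ 10^(L/10) = 1.260e+08 → L_total = 10·log₁₀(1.260e+08) = 81.00 dB.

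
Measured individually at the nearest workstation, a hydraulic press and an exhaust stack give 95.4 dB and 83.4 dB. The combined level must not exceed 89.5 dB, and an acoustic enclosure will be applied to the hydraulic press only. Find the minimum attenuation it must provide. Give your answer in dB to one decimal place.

7.1 dB

The untreated sources together contribute 10^(83.4/10) = 2.188e+08, i.e. 83.40 dB.
To meet 89.5 dB overall, the treated hydraulic press may contribute at most 10^(89.5/10) − 2.188e+08 = 6.725e+08, i.e. 88.28 dB.
Required insertion loss = 95.4 − 88.28 = 7.12 dB.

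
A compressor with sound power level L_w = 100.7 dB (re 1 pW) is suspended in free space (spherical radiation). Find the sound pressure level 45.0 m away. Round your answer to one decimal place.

56.6 dB

Free-field spherical radiation: L_p = L_w − 10·log₁₀(4π·r²), r = 45.0 m.
4π·r² = 2.545e+04 m², 10·log₁₀ of that is 44.056 dB.
L_p = 100.7 − 44.056 = 56.64 dB.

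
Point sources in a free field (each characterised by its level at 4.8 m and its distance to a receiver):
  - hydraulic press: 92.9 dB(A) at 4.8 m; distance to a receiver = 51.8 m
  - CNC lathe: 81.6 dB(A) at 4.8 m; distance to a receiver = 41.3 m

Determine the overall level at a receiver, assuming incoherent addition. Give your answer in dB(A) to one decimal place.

72.7 dB(A)

Apply inverse-square spreading to bring every level to the receiver, then sum 10^(L/10).
hydraulic press: 92.9 − 20·log₁₀(51.8/4.8) = 92.9 − 20.66 = 72.24 dB(A).
CNC lathe: 81.6 − 20·log₁₀(41.3/4.8) = 81.6 − 18.69 = 62.91 dB(A).
Σ 10^(L/10) = 1.870e+07 → L_total = 10·log₁₀(1.870e+07) = 72.72 dB(A).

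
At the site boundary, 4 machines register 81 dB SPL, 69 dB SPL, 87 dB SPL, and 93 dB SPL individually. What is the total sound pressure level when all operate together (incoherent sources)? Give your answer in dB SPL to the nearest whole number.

For uncorrelated sources the intensities add, so convert each level to linear form, sum, and take 10·log₁₀ of the total.
Σ 10^(L/10) = 10^(81/10) + 10^(69/10) + 10^(87/10) + 10^(93/10) = 2.630e+09.
L_total = 10·log₁₀(2.630e+09) = 94.20 dB SPL.

94 dB SPL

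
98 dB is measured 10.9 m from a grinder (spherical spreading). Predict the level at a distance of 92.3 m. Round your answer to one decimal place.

For a point source, L₂ = L₁ − 20·log₁₀(r₂/r₁).
L₂ = 98 − 20·log₁₀(92.3/10.9) = 98 − 18.556 = 79.44 dB.

79.4 dB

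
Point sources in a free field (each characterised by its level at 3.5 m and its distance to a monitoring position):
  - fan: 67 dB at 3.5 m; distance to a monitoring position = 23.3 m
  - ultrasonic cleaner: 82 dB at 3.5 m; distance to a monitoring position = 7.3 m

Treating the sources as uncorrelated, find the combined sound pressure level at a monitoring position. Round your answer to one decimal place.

Apply inverse-square spreading to bring every level to the receiver, then sum 10^(L/10).
fan: 67 − 20·log₁₀(23.3/3.5) = 67 − 16.47 = 50.53 dB.
ultrasonic cleaner: 82 − 20·log₁₀(7.3/3.5) = 82 − 6.39 = 75.61 dB.
Σ 10^(L/10) = 3.655e+07 → L_total = 10·log₁₀(3.655e+07) = 75.63 dB.

75.6 dB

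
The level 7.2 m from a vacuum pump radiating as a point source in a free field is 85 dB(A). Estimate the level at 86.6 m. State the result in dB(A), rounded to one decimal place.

Spherical spreading from a point source gives a 20·log₁₀(r₂/r₁) drop.
L₂ = 85 − 20·log₁₀(86.6/7.2) = 85 − 21.604 = 63.40 dB(A).

63.4 dB(A)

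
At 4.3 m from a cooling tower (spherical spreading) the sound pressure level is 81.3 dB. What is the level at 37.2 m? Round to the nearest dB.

63 dB

Spherical spreading from a point source gives a 20·log₁₀(r₂/r₁) drop.
L₂ = 81.3 − 20·log₁₀(37.2/4.3) = 81.3 − 18.741 = 62.56 dB.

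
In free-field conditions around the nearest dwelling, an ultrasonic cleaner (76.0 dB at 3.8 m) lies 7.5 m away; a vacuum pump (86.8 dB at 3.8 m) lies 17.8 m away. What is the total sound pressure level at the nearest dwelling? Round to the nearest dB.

75 dB

Propagate each source to the receiver with L = L_ref − 20·log₁₀(r/r_ref), then add intensities.
ultrasonic cleaner: 76.0 − 20·log₁₀(7.5/3.8) = 76.0 − 5.91 = 70.09 dB.
vacuum pump: 86.8 − 20·log₁₀(17.8/3.8) = 86.8 − 13.41 = 73.39 dB.
Σ 10^(L/10) = 3.203e+07 → L_total = 10·log₁₀(3.203e+07) = 75.06 dB.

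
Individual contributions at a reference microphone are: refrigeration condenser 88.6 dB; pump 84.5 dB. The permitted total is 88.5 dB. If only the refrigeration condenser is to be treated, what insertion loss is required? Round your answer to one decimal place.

The untreated sources together contribute 10^(84.5/10) = 2.818e+08, i.e. 84.50 dB.
The limit corresponds to 10^(88.5/10) = 7.079e+08; subtracting the fixed part leaves 4.261e+08 for the refrigeration condenser, i.e. 86.30 dB.
So the refrigeration condenser must be reduced from 88.6 to 86.30 dB: IL = 2.30 dB.

2.3 dB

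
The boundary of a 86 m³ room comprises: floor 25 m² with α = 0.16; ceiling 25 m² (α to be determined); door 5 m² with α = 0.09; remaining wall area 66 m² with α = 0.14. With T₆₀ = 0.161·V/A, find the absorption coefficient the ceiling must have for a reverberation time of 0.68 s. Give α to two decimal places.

0.27

A = 0.161·V/T₆₀ = 0.161·86/0.68 = 20.36 m² sabins.
Absorption from the other surfaces = 25·0.16 + 5·0.09 + 66·0.14 = 13.69 m², so the ceiling must supply 6.67 m² over 25 m².
α = 6.67/25 = 0.267.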